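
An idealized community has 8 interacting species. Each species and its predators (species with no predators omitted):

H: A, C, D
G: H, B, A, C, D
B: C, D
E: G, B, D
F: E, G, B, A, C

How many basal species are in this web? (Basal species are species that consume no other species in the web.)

Basal species (no prey listed): F.
Count: 1.

1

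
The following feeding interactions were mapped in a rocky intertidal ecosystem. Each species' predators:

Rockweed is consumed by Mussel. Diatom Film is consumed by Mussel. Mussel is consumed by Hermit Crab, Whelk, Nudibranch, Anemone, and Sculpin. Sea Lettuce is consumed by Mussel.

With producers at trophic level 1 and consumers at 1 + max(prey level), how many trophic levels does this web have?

3

Producers (level 1): Sea Lettuce, Rockweed, Diatom Film.
Sea Lettuce → Mussel → Hermit Crab gives Hermit Crab level 3.
No species has a prey at level 3, so no species reaches level 4.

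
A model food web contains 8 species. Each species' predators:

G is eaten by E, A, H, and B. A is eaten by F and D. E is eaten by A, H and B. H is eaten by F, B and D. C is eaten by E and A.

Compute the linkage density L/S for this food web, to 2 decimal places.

There are L = 14 links among S = 8 species.
L/S = 14/8 = 1.7500 ≈ 1.75.

L/S = 1.75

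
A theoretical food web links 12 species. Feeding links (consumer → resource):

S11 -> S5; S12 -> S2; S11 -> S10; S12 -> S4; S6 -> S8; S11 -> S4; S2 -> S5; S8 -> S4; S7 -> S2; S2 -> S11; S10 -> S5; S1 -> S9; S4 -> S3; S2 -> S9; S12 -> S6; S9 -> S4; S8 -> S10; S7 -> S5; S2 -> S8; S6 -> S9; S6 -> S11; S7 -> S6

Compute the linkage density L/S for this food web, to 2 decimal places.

L/S = 1.83

There are L = 22 links among S = 12 species.
L/S = 22/12 = 1.8333 ≈ 1.83.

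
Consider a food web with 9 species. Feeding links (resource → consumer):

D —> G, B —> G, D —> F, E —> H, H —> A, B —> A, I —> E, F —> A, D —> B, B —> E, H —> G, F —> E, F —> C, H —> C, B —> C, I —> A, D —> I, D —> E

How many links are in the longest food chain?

One longest chain: D → B → E → H → C.
It has 5 species and 4 links.

4 links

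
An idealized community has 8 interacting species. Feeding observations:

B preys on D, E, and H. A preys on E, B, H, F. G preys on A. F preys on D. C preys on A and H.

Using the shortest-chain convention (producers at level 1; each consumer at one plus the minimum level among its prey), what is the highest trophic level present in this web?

Producers (level 1): H, D, E.
Following each consumer down to its lowest-level prey: H → A → G (levels 1 through 3).
All prey of G (A 2) are at level 2 or above, so G is at level 1 + 2 = 3.
Every consumer has at least one prey at level 2 or below, so none exceeds level 3.

3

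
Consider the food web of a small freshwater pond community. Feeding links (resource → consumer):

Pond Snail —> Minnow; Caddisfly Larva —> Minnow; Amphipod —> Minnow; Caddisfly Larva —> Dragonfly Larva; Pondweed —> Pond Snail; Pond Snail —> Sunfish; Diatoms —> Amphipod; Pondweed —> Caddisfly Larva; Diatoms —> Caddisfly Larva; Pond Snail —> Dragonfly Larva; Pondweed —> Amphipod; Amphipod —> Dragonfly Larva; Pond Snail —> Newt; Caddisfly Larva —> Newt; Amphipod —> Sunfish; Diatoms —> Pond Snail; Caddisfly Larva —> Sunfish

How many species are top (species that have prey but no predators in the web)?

Top species (has prey, but nothing eats it): Newt, Minnow, Sunfish, Dragonfly Larva.
Count: 4.

4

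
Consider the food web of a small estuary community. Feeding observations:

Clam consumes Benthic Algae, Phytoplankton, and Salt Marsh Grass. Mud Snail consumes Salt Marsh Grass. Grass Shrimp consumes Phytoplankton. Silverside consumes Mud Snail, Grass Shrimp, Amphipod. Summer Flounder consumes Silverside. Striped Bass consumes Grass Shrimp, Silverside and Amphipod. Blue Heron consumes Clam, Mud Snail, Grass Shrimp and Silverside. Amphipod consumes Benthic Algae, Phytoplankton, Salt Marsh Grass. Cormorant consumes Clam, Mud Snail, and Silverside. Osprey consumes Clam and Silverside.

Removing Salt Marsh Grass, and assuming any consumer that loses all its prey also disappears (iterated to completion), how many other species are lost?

1

Remove Salt Marsh Grass.
Round 1: Mud Snail (all prey gone) → extinct.
No further losses. Total secondary extinctions: 1.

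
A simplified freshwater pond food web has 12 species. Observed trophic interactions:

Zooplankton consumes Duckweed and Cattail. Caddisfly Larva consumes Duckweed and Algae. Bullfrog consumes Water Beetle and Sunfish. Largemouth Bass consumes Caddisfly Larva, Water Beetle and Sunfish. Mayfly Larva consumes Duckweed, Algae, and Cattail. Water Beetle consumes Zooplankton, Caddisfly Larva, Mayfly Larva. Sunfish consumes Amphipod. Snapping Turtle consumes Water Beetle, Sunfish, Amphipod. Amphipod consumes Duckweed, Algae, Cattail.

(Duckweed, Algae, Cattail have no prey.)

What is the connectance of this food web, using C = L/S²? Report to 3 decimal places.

The web has S = 12 species and L = 22 feeding links.
C = L / S² = 22 / 144 = 0.1528 ≈ 0.153.

C = 0.153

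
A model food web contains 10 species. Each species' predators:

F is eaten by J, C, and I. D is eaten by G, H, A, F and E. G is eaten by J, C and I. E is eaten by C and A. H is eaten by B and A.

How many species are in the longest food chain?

One longest chain: D → G → J.
It has 3 species and 2 links.

3 species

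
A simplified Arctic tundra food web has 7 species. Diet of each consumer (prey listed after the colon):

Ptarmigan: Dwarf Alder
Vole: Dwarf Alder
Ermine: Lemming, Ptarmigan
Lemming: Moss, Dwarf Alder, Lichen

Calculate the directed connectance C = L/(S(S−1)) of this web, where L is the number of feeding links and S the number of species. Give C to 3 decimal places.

The web has S = 7 species and L = 7 feeding links.
C = L / (S(S−1)) = 7 / 42 = 0.1667 ≈ 0.167.

C = 0.167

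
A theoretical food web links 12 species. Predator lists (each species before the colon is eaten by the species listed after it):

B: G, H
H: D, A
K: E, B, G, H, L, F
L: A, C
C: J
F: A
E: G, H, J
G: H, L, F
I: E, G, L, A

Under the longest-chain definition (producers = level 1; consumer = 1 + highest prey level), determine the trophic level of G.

K is a producer → level 1.
E eats K (level 1); other prey at levels: I 1 → level 2.
G eats E (level 2); other prey at levels: K 1, I 1, B 2 → level 3.

Trophic level 3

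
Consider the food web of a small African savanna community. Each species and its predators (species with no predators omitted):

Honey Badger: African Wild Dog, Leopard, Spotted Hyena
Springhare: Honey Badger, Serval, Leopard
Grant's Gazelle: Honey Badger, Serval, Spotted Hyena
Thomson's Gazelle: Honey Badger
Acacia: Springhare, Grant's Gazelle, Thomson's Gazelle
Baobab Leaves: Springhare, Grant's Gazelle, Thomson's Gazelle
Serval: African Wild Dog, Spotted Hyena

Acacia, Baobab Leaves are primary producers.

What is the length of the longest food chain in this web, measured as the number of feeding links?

3 links

One longest chain: Acacia → Springhare → Honey Badger → African Wild Dog.
It has 4 species and 3 links.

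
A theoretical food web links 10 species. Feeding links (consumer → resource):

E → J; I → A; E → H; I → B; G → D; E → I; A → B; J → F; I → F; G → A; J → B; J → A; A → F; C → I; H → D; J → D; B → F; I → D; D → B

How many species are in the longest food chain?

5 species

One longest chain: F → B → D → I → C.
It has 5 species and 4 links.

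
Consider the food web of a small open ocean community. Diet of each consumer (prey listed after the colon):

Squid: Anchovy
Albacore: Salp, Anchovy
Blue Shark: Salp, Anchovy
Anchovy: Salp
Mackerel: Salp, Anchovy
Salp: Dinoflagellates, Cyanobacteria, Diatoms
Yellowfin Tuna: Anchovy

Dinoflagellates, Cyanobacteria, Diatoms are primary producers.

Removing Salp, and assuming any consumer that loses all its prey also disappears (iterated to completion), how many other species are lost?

Remove Salp.
Round 1: Anchovy (all prey gone) → extinct.
Round 2: Yellowfin Tuna (all prey gone), Mackerel (all prey gone), Squid (all prey gone), Blue Shark (all prey gone), Albacore (all prey gone) → extinct.
No further losses. Total secondary extinctions: 6.

6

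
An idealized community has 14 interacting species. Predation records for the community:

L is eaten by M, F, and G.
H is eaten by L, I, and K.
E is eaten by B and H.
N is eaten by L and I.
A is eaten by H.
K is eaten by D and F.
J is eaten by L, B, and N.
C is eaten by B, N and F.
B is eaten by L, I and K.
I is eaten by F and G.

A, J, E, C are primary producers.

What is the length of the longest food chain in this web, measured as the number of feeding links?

One longest chain: J → B → K → D.
It has 4 species and 3 links.

3 links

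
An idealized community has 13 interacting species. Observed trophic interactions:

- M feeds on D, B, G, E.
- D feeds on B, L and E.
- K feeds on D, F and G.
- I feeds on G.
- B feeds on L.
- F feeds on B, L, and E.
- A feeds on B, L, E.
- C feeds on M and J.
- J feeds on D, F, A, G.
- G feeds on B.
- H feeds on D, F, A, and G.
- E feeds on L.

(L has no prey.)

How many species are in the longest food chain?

One longest chain: L → B → G → M → C.
It has 5 species and 4 links.

5 species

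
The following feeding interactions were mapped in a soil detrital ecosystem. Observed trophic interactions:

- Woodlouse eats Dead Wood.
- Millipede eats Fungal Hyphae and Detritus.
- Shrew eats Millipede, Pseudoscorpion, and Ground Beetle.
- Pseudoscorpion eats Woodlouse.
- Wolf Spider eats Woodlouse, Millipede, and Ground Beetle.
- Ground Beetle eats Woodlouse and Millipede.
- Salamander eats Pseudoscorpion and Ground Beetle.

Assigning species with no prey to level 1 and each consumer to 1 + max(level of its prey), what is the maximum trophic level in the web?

4

Basal resources (level 1): Detritus, Fungal Hyphae, Dead Wood.
Detritus → Millipede → Ground Beetle → Wolf Spider gives Wolf Spider level 4.
No species has a prey at level 4, so no species reaches level 5.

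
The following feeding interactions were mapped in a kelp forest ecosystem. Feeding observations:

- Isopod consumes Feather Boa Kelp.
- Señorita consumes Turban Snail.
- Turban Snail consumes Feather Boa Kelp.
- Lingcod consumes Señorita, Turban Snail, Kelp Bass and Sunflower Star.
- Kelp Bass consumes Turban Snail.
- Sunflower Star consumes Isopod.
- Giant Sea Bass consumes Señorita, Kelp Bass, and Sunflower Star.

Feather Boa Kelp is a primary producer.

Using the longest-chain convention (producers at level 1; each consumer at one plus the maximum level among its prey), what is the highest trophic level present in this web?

Producers (level 1): Feather Boa Kelp.
Feather Boa Kelp → Turban Snail → Kelp Bass → Giant Sea Bass gives Giant Sea Bass level 4.
No species has a prey at level 4, so no species reaches level 5.

4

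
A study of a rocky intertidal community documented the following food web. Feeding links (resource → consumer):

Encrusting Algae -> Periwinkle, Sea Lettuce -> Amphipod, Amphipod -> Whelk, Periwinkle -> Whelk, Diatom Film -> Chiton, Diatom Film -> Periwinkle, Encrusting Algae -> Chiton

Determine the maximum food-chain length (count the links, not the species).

2 links

One longest chain: Sea Lettuce → Amphipod → Whelk.
It has 3 species and 2 links.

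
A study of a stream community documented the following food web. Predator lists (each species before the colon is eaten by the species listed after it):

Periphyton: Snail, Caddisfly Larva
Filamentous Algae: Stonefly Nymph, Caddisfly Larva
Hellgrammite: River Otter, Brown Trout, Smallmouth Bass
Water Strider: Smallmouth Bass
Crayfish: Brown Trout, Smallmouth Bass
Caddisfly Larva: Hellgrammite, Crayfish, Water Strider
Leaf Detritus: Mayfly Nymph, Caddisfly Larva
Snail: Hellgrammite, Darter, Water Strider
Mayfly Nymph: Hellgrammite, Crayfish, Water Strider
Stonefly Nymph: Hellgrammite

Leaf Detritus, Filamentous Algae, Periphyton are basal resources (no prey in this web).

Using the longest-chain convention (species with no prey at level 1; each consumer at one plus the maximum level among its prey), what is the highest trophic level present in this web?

4

Basal resources (level 1): Leaf Detritus, Filamentous Algae, Periphyton.
Leaf Detritus → Mayfly Nymph → Crayfish → Brown Trout gives Brown Trout level 4.
No species has a prey at level 4, so no species reaches level 5.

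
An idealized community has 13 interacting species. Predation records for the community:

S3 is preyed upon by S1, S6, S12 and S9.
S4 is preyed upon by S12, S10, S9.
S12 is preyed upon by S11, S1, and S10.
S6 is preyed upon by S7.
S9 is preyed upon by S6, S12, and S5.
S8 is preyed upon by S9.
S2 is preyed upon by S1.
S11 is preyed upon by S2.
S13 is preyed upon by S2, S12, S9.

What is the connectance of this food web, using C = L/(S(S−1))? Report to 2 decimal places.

The web has S = 13 species and L = 20 feeding links.
C = L / (S(S−1)) = 20 / 156 = 0.1282 ≈ 0.13.

C = 0.13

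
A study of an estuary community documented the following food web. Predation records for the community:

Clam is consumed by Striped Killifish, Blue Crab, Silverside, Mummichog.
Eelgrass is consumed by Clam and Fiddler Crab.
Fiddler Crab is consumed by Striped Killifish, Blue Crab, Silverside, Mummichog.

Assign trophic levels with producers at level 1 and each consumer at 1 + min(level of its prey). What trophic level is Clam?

Trophic level 2

Eelgrass is a producer → level 1.
Clam eats Eelgrass → level 2.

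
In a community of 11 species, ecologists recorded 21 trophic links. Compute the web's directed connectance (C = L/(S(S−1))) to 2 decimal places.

C = 0.19

The web has S = 11 species and L = 21 feeding links.
C = L / (S(S−1)) = 21 / 110 = 0.1909 ≈ 0.19.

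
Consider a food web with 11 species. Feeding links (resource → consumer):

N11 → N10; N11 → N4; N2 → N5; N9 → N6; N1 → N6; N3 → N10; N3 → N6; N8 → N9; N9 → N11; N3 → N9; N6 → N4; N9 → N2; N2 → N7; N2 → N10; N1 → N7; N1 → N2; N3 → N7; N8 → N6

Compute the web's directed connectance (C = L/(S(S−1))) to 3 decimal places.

The web has S = 11 species and L = 18 feeding links.
C = L / (S(S−1)) = 18 / 110 = 0.1636 ≈ 0.164.

C = 0.164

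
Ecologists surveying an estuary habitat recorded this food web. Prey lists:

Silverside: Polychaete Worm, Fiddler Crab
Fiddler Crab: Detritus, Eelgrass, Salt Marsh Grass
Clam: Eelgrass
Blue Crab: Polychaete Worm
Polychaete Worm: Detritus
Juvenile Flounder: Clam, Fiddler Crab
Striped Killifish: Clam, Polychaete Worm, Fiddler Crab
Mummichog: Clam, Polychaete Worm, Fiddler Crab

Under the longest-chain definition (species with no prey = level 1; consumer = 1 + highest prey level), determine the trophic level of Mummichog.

Eelgrass has no prey (basal) → level 1.
Clam eats Eelgrass → level 2.
Mummichog eats Clam (level 2); other prey at levels: Polychaete Worm 2, Fiddler Crab 2 → level 3.

Trophic level 3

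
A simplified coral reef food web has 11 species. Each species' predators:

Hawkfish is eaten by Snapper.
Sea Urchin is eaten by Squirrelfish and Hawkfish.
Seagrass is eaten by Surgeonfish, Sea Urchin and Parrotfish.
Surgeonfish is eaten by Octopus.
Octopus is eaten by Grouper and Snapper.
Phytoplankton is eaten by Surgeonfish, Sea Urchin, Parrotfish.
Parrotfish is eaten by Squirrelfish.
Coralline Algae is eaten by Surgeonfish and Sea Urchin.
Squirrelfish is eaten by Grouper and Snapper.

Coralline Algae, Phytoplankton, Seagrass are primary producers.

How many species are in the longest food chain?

One longest chain: Coralline Algae → Sea Urchin → Hawkfish → Snapper.
It has 4 species and 3 links.

4 species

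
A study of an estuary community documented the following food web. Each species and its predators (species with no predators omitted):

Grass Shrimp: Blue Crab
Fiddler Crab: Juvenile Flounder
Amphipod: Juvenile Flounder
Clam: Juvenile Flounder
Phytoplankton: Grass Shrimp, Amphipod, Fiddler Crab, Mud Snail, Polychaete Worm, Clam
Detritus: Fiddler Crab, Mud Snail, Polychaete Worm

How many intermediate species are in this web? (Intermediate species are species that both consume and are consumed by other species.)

Intermediate species (has both prey and predators): Grass Shrimp, Amphipod, Fiddler Crab, Clam.
Count: 4.

4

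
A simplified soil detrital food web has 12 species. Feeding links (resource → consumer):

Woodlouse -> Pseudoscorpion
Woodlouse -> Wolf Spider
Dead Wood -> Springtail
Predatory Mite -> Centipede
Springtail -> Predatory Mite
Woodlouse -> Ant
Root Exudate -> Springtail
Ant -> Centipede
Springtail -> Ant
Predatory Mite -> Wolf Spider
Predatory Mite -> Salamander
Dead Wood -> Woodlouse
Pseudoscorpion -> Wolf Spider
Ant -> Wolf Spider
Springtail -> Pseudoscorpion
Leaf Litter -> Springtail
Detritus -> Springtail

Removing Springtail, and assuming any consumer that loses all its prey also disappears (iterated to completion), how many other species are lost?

2

Remove Springtail.
Round 1: Predatory Mite (all prey gone) → extinct.
Round 2: Salamander (all prey gone) → extinct.
No further losses. Total secondary extinctions: 2.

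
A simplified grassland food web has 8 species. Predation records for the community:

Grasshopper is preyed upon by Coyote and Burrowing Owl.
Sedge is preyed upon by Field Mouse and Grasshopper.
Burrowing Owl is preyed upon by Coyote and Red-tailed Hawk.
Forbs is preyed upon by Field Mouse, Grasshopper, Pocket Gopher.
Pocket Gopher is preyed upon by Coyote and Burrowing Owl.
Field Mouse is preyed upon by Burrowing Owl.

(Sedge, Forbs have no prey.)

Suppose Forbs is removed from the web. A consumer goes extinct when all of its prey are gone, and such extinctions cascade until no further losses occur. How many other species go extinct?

1

Remove Forbs.
Round 1: Pocket Gopher (all prey gone) → extinct.
No further losses. Total secondary extinctions: 1.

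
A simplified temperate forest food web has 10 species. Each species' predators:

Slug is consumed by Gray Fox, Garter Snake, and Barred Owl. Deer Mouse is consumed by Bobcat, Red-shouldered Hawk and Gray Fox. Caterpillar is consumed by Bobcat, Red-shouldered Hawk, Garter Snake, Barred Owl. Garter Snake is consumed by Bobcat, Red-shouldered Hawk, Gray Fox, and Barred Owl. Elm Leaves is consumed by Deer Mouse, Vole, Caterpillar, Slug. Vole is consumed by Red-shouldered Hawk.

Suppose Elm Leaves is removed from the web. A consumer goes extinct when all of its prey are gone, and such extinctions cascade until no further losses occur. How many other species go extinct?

Remove Elm Leaves.
Round 1: Slug (all prey gone), Vole (all prey gone), Deer Mouse (all prey gone), Caterpillar (all prey gone) → extinct.
Round 2: Garter Snake (all prey gone) → extinct.
Round 3: Barred Owl (all prey gone), Gray Fox (all prey gone), Bobcat (all prey gone), Red-shouldered Hawk (all prey gone) → extinct.
No further losses. Total secondary extinctions: 9.

9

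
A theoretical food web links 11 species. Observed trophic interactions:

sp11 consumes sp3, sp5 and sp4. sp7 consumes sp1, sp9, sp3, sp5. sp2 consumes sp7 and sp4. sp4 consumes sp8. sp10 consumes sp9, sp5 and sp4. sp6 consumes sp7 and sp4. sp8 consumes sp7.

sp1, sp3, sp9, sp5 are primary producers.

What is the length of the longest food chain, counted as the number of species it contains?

5 species

One longest chain: sp1 → sp7 → sp8 → sp4 → sp6.
It has 5 species and 4 links.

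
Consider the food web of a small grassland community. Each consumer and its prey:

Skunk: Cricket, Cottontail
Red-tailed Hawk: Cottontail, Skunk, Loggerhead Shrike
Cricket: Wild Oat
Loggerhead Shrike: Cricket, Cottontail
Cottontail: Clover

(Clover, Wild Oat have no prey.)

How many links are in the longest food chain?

3 links

One longest chain: Wild Oat → Cricket → Skunk → Red-tailed Hawk.
It has 4 species and 3 links.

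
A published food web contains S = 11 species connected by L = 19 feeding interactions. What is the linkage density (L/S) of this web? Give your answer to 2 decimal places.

L/S = 1.73

There are L = 19 links among S = 11 species.
L/S = 19/11 = 1.7273 ≈ 1.73.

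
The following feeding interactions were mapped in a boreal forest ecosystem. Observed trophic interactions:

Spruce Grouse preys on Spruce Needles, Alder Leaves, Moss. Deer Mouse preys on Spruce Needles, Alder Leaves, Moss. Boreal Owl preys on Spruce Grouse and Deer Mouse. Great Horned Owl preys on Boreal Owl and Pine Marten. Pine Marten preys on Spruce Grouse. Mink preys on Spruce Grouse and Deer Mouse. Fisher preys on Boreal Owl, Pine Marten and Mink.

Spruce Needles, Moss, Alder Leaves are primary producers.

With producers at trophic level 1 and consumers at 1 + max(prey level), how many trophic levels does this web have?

4

Producers (level 1): Spruce Needles, Moss, Alder Leaves.
Spruce Needles → Spruce Grouse → Pine Marten → Great Horned Owl gives Great Horned Owl level 4.
No species has a prey at level 4, so no species reaches level 5.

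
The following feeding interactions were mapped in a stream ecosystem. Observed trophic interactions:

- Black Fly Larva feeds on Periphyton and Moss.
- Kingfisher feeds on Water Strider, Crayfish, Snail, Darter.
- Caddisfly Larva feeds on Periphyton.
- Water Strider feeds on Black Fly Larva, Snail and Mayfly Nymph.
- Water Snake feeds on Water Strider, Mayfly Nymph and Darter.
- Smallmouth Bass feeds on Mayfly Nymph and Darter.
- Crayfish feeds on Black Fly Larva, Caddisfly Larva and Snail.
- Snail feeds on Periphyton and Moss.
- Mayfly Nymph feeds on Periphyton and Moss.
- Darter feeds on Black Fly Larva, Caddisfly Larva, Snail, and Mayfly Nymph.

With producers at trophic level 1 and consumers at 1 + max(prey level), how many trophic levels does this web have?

Producers (level 1): Periphyton, Moss.
Periphyton → Caddisfly Larva → Darter → Water Snake gives Water Snake level 4.
No species has a prey at level 4, so no species reaches level 5.

4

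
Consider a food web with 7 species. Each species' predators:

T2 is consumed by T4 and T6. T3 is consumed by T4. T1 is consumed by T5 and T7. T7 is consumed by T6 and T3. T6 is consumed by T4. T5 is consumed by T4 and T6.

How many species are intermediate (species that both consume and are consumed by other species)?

Intermediate species (has both prey and predators): T7, T5, T6, T3.
Count: 4.

4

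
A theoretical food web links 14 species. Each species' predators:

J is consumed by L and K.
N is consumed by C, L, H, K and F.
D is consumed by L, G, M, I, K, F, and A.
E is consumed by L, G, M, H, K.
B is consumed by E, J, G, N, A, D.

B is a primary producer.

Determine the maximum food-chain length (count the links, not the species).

One longest chain: B → J → L.
It has 3 species and 2 links.

2 links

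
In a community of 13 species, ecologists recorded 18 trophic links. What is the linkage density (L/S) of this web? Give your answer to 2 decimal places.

L/S = 1.38

There are L = 18 links among S = 13 species.
L/S = 18/13 = 1.3846 ≈ 1.38.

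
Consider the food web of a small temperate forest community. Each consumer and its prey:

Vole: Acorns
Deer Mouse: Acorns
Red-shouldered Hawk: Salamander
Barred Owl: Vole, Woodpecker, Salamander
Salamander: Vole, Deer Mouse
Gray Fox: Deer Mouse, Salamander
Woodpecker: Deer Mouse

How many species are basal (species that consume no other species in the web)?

1

Basal species (no prey listed): Acorns.
Count: 1.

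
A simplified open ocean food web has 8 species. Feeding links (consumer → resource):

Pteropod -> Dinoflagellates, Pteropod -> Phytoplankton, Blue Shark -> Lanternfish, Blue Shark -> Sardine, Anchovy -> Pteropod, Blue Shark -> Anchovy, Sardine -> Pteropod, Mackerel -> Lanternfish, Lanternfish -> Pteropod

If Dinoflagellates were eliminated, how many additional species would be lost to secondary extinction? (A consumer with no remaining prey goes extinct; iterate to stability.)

0

Remove Dinoflagellates.
Every predator of it retains at least one other prey: Pteropod still has Phytoplankton.
No consumer loses all prey, so no secondary extinctions occur.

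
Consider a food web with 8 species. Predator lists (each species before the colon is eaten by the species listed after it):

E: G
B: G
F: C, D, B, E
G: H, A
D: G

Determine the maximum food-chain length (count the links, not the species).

One longest chain: F → D → G → H.
It has 4 species and 3 links.

3 links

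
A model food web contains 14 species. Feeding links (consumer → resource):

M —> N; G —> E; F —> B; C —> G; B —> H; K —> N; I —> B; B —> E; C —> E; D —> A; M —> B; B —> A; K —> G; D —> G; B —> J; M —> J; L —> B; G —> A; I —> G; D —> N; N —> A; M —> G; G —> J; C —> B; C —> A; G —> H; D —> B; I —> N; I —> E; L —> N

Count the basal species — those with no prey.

4

Basal species (no prey listed): A, H, E, J.
Count: 4.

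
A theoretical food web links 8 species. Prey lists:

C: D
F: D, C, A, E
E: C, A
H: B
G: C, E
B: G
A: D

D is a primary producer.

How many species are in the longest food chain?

6 species

One longest chain: D → C → E → G → B → H.
It has 6 species and 5 links.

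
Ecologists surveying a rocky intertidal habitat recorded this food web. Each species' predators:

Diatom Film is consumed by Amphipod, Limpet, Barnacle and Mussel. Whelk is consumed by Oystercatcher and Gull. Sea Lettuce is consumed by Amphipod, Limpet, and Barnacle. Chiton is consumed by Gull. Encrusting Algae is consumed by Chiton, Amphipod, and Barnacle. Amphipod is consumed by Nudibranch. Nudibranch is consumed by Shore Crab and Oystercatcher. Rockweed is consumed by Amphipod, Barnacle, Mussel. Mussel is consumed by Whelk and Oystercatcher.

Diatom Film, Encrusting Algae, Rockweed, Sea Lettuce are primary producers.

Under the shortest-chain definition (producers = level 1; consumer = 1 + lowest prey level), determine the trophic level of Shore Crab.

Trophic level 4

Diatom Film is a producer → level 1.
Amphipod eats Diatom Film → level 2.
Nudibranch eats Amphipod → level 3.
Shore Crab eats Nudibranch → level 4.
No prey of Shore Crab is below level 3, so 4 is the minimum.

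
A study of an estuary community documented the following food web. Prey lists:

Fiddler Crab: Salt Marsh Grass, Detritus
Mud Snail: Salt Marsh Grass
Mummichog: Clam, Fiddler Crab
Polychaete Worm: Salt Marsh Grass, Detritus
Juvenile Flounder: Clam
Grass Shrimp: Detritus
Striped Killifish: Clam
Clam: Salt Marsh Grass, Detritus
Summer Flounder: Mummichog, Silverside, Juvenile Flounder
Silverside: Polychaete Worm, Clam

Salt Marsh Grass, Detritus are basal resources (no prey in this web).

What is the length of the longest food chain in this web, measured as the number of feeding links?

3 links

One longest chain: Salt Marsh Grass → Polychaete Worm → Silverside → Summer Flounder.
It has 4 species and 3 links.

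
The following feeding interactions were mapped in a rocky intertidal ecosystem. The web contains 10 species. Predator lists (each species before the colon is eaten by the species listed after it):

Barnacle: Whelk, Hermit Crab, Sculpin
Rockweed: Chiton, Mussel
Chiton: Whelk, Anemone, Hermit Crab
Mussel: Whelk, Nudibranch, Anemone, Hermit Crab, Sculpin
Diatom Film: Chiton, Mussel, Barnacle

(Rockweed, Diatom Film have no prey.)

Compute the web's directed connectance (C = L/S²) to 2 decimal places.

The web has S = 10 species and L = 16 feeding links.
C = L / S² = 16 / 100 = 0.1600 ≈ 0.16.

C = 0.16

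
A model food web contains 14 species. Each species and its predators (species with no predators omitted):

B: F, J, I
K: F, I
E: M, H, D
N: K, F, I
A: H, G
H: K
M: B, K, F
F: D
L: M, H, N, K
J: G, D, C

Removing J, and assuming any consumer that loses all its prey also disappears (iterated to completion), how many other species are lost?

Remove J.
Round 1: C (all prey gone) → extinct.
No further losses. Total secondary extinctions: 1.

1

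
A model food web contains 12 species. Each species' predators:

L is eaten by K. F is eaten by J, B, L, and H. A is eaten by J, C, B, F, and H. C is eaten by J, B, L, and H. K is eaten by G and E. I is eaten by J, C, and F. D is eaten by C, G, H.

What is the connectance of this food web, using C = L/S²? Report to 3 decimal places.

The web has S = 12 species and L = 22 feeding links.
C = L / S² = 22 / 144 = 0.1528 ≈ 0.153.

C = 0.153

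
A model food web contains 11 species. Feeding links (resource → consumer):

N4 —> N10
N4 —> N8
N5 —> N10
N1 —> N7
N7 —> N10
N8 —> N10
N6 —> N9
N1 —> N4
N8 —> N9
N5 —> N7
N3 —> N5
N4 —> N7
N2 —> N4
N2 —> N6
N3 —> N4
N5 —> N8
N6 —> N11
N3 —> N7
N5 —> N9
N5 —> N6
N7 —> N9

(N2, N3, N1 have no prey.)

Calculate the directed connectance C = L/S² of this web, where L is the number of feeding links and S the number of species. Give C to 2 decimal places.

C = 0.17

The web has S = 11 species and L = 21 feeding links.
C = L / S² = 21 / 121 = 0.1736 ≈ 0.17.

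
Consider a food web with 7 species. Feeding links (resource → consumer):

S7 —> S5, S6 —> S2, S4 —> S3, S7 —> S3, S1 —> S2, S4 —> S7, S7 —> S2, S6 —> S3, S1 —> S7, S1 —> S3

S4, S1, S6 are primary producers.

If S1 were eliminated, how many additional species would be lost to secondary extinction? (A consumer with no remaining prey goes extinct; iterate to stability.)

Remove S1.
Every predator of it retains at least one other prey: S7 still has S4; S3 still has S4, S6, S7; S2 still has S6, S7.
No consumer loses all prey, so no secondary extinctions occur.

0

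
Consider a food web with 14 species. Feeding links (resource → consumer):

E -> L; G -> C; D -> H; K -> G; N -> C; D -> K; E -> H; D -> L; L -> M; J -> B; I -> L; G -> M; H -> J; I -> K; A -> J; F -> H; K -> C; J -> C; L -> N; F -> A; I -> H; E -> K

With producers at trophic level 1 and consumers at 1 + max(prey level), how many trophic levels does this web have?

4

Producers (level 1): E, F, I, D.
E → K → G → C gives C level 4.
No species has a prey at level 4, so no species reaches level 5.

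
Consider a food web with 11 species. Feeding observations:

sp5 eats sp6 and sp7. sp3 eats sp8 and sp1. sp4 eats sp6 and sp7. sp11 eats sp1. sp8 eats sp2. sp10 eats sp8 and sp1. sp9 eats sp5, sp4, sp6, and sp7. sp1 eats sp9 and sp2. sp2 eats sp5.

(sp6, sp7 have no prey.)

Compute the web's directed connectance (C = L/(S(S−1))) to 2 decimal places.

C = 0.15

The web has S = 11 species and L = 17 feeding links.
C = L / (S(S−1)) = 17 / 110 = 0.1545 ≈ 0.15.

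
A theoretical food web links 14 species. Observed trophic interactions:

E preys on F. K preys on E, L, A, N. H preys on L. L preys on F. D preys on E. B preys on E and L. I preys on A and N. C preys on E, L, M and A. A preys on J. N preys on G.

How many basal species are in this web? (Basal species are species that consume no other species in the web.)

Basal species (no prey listed): M, F, G, J.
Count: 4.

4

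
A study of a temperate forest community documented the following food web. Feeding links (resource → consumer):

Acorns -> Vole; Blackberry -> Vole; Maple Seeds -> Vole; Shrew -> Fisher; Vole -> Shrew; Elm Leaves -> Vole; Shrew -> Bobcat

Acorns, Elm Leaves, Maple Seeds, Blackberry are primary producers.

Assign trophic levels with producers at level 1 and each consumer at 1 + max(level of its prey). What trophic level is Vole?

Acorns is a producer → level 1.
Vole eats Acorns (level 1); other prey at levels: Elm Leaves 1, Maple Seeds 1, Blackberry 1 → level 2.

Trophic level 2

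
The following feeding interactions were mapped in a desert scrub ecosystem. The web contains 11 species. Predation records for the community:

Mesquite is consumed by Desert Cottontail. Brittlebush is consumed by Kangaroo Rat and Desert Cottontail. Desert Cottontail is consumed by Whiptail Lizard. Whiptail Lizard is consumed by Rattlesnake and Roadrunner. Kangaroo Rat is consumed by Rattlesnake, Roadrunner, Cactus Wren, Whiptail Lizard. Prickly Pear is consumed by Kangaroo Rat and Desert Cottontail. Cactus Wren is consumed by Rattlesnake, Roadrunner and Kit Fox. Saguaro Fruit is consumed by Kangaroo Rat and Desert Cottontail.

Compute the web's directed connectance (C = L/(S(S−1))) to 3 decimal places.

The web has S = 11 species and L = 17 feeding links.
C = L / (S(S−1)) = 17 / 110 = 0.1545 ≈ 0.155.

C = 0.155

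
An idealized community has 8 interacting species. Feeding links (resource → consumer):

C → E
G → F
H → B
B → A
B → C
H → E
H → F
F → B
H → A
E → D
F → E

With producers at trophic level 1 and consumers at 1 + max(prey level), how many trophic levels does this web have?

Producers (level 1): H, G.
H → F → B → C → E → D gives D level 6.
No species has a prey at level 6, so no species reaches level 7.

6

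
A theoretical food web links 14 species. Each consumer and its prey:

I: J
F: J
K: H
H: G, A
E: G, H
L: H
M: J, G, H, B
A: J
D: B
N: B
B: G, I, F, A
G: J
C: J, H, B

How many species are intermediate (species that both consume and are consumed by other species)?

6

Intermediate species (has both prey and predators): G, I, F, A, H, B.
Count: 6.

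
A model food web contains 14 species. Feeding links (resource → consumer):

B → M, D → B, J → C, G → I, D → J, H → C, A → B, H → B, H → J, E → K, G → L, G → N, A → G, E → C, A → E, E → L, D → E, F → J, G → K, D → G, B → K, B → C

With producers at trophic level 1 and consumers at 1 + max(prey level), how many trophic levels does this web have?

3

Producers (level 1): F, D, A, H.
D → G → N gives N level 3.
No species has a prey at level 3, so no species reaches level 4.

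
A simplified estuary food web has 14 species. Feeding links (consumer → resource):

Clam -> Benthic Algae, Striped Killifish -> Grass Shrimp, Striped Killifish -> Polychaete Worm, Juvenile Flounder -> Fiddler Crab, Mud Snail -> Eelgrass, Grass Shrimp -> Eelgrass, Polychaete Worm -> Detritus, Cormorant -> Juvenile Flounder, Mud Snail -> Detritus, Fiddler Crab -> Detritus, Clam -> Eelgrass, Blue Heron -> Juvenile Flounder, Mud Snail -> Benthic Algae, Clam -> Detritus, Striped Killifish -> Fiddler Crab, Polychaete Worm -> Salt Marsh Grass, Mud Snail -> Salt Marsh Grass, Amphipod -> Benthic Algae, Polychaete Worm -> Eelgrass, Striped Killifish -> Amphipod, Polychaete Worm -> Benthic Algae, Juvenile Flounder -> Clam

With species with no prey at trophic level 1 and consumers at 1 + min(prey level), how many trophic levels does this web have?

Basal resources (level 1): Salt Marsh Grass, Benthic Algae, Eelgrass, Detritus.
Following each consumer down to its lowest-level prey: Detritus → Fiddler Crab → Juvenile Flounder → Blue Heron (levels 1 through 4).
All prey of Blue Heron (Juvenile Flounder 3) are at level 3 or above, so Blue Heron is at level 1 + 3 = 4.
Every consumer has at least one prey at level 3 or below, so none exceeds level 4.

4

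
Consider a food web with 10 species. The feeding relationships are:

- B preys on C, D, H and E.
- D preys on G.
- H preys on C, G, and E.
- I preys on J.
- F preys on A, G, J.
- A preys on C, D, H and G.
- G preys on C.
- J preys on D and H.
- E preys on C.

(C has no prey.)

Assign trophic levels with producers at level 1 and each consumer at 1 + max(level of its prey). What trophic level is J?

C is a producer → level 1.
E eats C → level 2.
H eats E (level 2); other prey at levels: C 1, G 2 → level 3.
J eats H (level 3); other prey at levels: D 3 → level 4.

Trophic level 4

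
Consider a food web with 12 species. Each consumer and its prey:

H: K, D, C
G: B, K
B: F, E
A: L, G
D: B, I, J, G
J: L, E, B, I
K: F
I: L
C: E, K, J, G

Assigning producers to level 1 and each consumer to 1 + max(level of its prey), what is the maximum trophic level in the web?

5

Producers (level 1): L, F, E.
F → B → J → D → H gives H level 5.
No species has a prey at level 5, so no species reaches level 6.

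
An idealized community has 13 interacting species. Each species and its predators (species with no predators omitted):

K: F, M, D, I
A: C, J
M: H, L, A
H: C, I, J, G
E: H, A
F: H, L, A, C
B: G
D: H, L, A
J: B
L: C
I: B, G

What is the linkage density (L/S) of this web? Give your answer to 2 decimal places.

There are L = 27 links among S = 13 species.
L/S = 27/13 = 2.0769 ≈ 2.08.

L/S = 2.08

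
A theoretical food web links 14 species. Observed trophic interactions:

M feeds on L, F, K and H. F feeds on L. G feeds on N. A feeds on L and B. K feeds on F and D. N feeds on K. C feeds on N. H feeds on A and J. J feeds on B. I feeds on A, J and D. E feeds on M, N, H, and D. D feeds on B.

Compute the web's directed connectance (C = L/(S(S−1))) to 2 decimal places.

C = 0.13

The web has S = 14 species and L = 23 feeding links.
C = L / (S(S−1)) = 23 / 182 = 0.1264 ≈ 0.13.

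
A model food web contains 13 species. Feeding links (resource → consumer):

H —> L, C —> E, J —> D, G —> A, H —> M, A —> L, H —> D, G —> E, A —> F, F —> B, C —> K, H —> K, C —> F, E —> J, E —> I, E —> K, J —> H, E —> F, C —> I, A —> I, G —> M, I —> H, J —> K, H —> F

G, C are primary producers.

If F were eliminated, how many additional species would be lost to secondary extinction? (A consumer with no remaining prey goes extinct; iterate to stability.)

Remove F.
Round 1: B (all prey gone) → extinct.
No further losses. Total secondary extinctions: 1.

1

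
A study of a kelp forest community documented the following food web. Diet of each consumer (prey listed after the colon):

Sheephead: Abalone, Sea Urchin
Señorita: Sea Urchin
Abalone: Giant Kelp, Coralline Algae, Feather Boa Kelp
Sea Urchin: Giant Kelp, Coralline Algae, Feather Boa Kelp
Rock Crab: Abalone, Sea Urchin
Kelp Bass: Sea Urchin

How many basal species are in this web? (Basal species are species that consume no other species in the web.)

3

Basal species (no prey listed): Giant Kelp, Coralline Algae, Feather Boa Kelp.
Count: 3.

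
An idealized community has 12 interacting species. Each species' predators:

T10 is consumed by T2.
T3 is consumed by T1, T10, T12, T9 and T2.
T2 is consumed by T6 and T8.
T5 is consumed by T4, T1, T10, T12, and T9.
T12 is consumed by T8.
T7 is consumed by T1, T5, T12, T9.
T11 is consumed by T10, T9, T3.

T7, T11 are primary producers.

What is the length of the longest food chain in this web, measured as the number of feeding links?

One longest chain: T7 → T5 → T10 → T2 → T6.
It has 5 species and 4 links.

4 links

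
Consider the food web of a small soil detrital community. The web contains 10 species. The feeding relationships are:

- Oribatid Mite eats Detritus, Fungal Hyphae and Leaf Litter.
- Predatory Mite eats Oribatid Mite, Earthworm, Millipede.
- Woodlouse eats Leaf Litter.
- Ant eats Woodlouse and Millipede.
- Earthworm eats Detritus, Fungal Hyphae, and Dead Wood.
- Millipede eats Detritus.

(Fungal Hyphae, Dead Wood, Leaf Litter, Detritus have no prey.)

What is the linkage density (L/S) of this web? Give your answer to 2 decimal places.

There are L = 13 links among S = 10 species.
L/S = 13/10 = 1.3000 ≈ 1.30.

L/S = 1.30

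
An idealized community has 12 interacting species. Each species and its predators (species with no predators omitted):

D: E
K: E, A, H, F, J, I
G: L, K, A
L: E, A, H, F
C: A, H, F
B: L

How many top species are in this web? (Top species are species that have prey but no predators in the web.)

6

Top species (has prey, but nothing eats it): E, A, H, F, J, I.
Count: 6.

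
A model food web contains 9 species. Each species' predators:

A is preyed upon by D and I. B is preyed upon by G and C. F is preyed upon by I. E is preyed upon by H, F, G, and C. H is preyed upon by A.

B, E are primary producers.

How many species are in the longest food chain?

4 species

One longest chain: E → H → A → I.
It has 4 species and 3 links.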